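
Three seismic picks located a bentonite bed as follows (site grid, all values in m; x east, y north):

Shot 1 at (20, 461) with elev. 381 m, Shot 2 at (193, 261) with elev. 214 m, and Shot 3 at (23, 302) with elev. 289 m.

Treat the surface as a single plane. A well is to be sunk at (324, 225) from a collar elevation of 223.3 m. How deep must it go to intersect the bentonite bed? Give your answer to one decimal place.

Two edge vectors: Shot 1→Shot 2 = (173, -200, -167), Shot 1→Shot 3 = (3, -159, -92).
Normal n = (Shot 1→Shot 2) × (Shot 1→Shot 3) = (-8153, 15415, -26907).
So ∂z/∂x = −n_x/n_z = −0.30301 and ∂z/∂y = −n_y/n_z = 0.57290.
Intercept c from Shot 1: 381 + 6.06 − 264.11 = 122.95.
At (324, 225): z_contact = −98.17 + 128.90 + 122.95 = 153.68 m.
Depth below ground = 223.3 − 153.68 = 69.6 m.

69.6 m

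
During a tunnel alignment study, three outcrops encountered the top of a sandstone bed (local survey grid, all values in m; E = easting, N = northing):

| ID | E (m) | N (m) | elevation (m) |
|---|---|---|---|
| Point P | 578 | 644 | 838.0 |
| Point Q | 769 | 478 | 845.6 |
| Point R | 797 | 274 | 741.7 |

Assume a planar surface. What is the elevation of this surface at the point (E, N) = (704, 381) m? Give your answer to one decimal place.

753.3 m

Let the plane be z = a·E + b·N + c.
Point Q−Point P: 191a − 166b = 7.6;  Point R−Point P: 219a − 370b = −96.3.
Solving gives a = 0.54779, b = 0.58450.
Then c = 838 − a·578 − b·644 = 144.96.
At (704, 381): z = 385.6 + 222.7 + 144.96 = 753.3 m.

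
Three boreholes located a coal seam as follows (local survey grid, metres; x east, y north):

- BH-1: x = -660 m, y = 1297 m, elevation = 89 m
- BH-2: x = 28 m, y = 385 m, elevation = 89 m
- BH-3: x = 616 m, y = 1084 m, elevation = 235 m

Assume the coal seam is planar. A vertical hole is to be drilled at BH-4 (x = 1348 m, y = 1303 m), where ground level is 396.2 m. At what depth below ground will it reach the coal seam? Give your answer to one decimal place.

43.8 m

Two edge vectors: BH-1→BH-2 = (688, -912, 0), BH-1→BH-3 = (1276, -213, 146).
Normal n = (BH-1→BH-2) × (BH-1→BH-3) = (-133152, -100448, 1017168).
So ∂z/∂x = −n_x/n_z = 0.130905 and ∂z/∂y = −n_y/n_z = 0.098753.
Intercept c from BH-1: 89 + 86.40 − 128.08 = 47.31.
At (1348, 1303): z_contact = 176.46 + 128.67 + 47.31 = 352.45 m.
Depth below ground = 396.2 − 352.45 = 43.8 m.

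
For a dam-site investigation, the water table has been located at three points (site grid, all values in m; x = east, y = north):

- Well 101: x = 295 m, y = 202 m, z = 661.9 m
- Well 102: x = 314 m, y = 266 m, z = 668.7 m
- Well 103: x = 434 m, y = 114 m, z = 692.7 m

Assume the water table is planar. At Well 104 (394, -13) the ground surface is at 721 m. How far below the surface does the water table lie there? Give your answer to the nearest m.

Let the plane be z = a·x + b·y + c.
Well 102−Well 101: 19a + 64b = 6.8;  Well 103−Well 101: 139a − 88b = 30.8.
Solving gives a = 0.24315, b = 0.03407.
Then c = 661.9 − a·295 − b·202 = 583.29.
At (394, -13): z_contact = 95.8 − 0.4 + 583.29 = 678.6 m.
Depth below ground = 721 − 678.6 = 42 m.

42 m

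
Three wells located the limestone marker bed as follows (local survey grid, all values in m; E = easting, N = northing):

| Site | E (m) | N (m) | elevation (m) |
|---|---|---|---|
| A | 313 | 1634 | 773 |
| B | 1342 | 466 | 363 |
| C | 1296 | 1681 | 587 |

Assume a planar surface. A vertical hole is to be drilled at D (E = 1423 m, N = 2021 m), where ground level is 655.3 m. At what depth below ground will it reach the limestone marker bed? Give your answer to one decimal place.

33.3 m

Let the plane be z = a·E + b·N + c.
B−A: 1029a − 1168b = −410;  C−A: 983a + 47b = −186.
Solving gives a = −0.197674, b = 0.176878.
Then c = 773 − a·313 − b·1634 = 545.85.
At (1423, 2021): z_contact = −281.29 + 357.47 + 545.85 = 622.03 m.
Depth below ground = 655.3 − 622.03 = 33.3 m.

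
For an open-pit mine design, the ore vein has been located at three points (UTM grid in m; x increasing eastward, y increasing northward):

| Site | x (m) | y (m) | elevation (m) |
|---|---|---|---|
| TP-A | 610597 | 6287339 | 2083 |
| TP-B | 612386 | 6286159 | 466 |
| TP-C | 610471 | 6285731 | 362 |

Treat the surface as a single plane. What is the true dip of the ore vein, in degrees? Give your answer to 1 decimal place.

Two edge vectors: TP-A→TP-B = (1789, -1180, -1617), TP-A→TP-C = (-126, -1608, -1721).
Normal n = (TP-A→TP-B) × (TP-A→TP-C) = (-569356, 3282611, -3025392).
So ∂z/∂x = −n_x/n_z = −0.18819 and ∂z/∂y = −n_y/n_z = 1.08502.
Gradient magnitude |∇z| = √(a² + b²) = √(0.03542 + 1.17727) = 1.10122.
True dip = arctan(1.10122) = 47.8°, dipping toward S (azimuth ≈ 170°).

47.8°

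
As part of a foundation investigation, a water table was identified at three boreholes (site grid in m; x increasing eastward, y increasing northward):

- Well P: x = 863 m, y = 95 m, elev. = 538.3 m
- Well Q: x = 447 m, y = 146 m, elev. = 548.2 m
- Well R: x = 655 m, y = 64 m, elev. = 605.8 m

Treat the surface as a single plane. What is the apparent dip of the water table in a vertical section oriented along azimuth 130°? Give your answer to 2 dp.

Let the plane be z = a·x + b·y + c.
Well Q−Well P: −416a + 51b = 9.9;  Well R−Well P: −208a − 31b = 67.5.
Solving gives a = −0.15952, b = −1.10708.
Unit vector along 130° is (sin 130°, cos 130°) = (0.7660, -0.6428).
Slope in that direction = a·(0.7660) + b·(-0.6428) = 0.58942.
Apparent dip = arctan|0.58942| = 30.52° (true dip is 48.2°, so apparent ≤ true as expected).

30.52°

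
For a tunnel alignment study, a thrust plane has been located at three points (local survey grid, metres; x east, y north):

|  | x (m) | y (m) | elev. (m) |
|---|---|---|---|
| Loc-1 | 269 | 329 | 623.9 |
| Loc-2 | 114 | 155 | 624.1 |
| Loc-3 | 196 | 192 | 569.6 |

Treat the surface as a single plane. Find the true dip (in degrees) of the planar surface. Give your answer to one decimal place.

56.1°

Let the plane be z = a·x + b·y + c.
Loc-2−Loc-1: −155a − 174b = 0.2;  Loc-3−Loc-1: −73a − 137b = −54.3.
Solving gives a = −1.11047, b = 0.98806.
Gradient magnitude |∇z| = √(a² + b²) = √(1.23313 + 0.97626) = 1.48640.
True dip = arctan(1.48640) = 56.1°, dipping toward SE (azimuth ≈ 132°).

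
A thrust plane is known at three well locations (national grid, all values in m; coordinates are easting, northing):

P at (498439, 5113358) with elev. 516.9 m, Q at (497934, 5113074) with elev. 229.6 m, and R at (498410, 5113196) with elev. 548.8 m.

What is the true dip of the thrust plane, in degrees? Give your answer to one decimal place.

Let the plane be z = a·easting + b·northing + c.
Q−P: −505a − 284b = −287.3;  R−P: −29a − 162b = 31.9.
Solving gives a = 0.75573, b = −0.33220.
Gradient magnitude |∇z| = √(a² + b²) = √(0.57113 + 0.11036) = 0.82552.
True dip = arctan(0.82552) = 39.5°, dipping toward WNW (azimuth ≈ 294°).

39.5°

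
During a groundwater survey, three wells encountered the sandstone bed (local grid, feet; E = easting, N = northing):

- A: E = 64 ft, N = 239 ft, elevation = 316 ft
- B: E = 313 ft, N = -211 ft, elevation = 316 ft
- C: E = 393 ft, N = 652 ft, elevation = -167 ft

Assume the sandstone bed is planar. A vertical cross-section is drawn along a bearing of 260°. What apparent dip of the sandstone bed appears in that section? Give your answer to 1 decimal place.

43.1°

Two edge vectors: A→B = (249, -450, 0), A→C = (329, 413, -483).
Normal n = (A→B) × (A→C) = (217350, 120267, 250887).
So ∂z/∂E = −n_x/n_z = −0.86633 and ∂z/∂N = −n_y/n_z = −0.47937.
Unit vector along 260° is (sin 260°, cos 260°) = (-0.9848, -0.1736).
Slope in that direction = a·(-0.9848) + b·(-0.1736) = 0.93641.
Apparent dip = arctan|0.93641| = 43.1° (true dip is 44.7°, so apparent ≤ true as expected).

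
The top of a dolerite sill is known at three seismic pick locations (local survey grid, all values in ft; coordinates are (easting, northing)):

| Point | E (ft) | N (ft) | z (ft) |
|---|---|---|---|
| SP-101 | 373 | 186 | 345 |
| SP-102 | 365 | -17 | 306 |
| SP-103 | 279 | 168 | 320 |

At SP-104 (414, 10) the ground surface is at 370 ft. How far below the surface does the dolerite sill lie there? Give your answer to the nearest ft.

Two edge vectors: SP-101→SP-102 = (-8, -203, -39), SP-101→SP-103 = (-94, -18, -25).
Normal n = (SP-101→SP-102) × (SP-101→SP-103) = (4373, 3466, -18938).
So ∂z/∂E = −n_x/n_z = 0.23091 and ∂z/∂N = −n_y/n_z = 0.18302.
Intercept c from SP-101: 345 − 86.13 − 34.04 = 224.83.
At (414, 10): z_contact = 95.6 + 1.8 + 224.83 = 322.3 ft.
Depth below ground = 370 − 322.3 = 48 ft.

48 ft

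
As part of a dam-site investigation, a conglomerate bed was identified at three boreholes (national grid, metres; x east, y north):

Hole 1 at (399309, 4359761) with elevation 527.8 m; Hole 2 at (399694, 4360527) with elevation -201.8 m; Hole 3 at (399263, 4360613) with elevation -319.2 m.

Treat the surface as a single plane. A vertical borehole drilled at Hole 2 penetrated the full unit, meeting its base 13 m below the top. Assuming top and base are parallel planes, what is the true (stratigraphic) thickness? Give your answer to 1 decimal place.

Let the plane be z = a·x + b·y + c.
Hole 2−Hole 1: 385a + 766b = −729.6;  Hole 3−Hole 1: −46a + 852b = −847.
Solving gives a = 0.07483, b = −0.99009.
|∇z| = √(a²+b²) = 0.99292, so dip δ = arctan(0.99292) = 44.80°.
True thickness = vertical thickness × cos δ = 13 × cos 44.80° = 9.2 m.

9.2 m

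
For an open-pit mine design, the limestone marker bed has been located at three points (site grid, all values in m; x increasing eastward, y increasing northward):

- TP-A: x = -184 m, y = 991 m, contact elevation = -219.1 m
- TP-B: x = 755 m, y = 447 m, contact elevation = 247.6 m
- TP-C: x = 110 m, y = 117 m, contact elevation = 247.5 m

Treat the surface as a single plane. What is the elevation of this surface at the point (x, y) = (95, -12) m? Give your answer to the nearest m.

303 m

Two edge vectors: TP-A→TP-B = (939, -544, 466.7), TP-A→TP-C = (294, -874, 466.6).
Normal n = (TP-A→TP-B) × (TP-A→TP-C) = (154065.4, -300927.6, -660750).
So ∂z/∂x = −n_x/n_z = 0.23317 and ∂z/∂y = −n_y/n_z = −0.45543.
Intercept c from TP-A: -219.1 + 42.90 + 451.33 = 275.14.
At (95, -12): z = 22.2 + 5.5 + 275.14 = 302.8 m.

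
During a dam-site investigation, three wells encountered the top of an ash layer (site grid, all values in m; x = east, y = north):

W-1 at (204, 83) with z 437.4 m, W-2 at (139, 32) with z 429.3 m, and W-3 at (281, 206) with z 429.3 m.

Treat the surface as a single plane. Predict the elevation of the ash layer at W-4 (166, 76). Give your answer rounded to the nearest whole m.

426 m

Let the plane be z = a·x + b·y + c.
W-2−W-1: −65a − 51b = −8.1;  W-3−W-1: 77a + 123b = −8.1.
Solving gives a = 0.34646, b = −0.28274.
Then c = 437.4 − a·204 − b·83 = 390.19.
At (166, 76): z = 57.5 − 21.5 + 390.19 = 426.2 m.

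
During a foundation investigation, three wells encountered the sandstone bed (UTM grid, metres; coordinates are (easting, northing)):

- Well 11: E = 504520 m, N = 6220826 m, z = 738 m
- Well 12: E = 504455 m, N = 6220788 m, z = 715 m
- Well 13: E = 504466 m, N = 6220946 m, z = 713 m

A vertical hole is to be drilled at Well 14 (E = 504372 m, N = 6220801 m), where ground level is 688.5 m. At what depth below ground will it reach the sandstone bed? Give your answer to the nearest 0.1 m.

5.3 m

Let the plane be z = a·E + b·N + c.
Well 12−Well 11: −65a − 38b = −23;  Well 13−Well 11: −54a + 120b = −25.
Solving gives a = 0.376573285, b = −0.038875355.
Then c = 738 − a·504520 − b·6220826 = 52586.07.
At (504372, 6220801): z_contact = 189933.02 − 241835.85 + 52586.07 = 683.24 m.
Depth below ground = 688.5 − 683.24 = 5.3 m.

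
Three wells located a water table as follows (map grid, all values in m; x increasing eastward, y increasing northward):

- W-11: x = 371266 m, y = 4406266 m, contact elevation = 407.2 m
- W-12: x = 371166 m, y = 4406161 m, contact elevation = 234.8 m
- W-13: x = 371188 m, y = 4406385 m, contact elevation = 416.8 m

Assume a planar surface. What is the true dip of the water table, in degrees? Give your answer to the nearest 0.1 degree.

50.4°

Let the plane be z = a·x + b·y + c.
W-12−W-11: −100a − 105b = −172.4;  W-13−W-11: −78a + 119b = 9.6.
Solving gives a = 0.97101, b = 0.71713.
Gradient magnitude |∇z| = √(a² + b²) = √(0.94286 + 0.51428) = 1.20712.
True dip = arctan(1.20712) = 50.4°, dipping toward SW (azimuth ≈ 234°).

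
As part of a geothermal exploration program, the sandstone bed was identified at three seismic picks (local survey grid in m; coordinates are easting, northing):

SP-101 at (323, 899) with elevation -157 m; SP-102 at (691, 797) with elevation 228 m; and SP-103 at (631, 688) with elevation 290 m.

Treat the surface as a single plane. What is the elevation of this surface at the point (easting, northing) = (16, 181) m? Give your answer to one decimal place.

Two edge vectors: SP-101→SP-102 = (368, -102, 385), SP-101→SP-103 = (308, -211, 447).
Normal n = (SP-101→SP-102) × (SP-101→SP-103) = (35641, -45916, -46232).
So ∂z/∂easting = −n_x/n_z = 0.77092 and ∂z/∂northing = −n_y/n_z = −0.99316.
Intercept c from SP-101: -157 − 249.01 + 892.86 = 486.85.
At (16, 181): z = 12.3 − 179.8 + 486.85 = 319.4 m.

319.4 m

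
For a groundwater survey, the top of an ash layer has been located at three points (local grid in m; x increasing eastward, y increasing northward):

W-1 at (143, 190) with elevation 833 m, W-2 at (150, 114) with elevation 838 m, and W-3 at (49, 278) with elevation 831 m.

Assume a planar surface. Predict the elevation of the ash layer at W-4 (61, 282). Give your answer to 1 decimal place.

Let the plane be z = a·x + b·y + c.
W-2−W-1: 7a − 76b = 5;  W-3−W-1: −94a + 88b = −2.
Solving gives a = −0.04412, b = −0.06985.
Then c = 833 − a·143 − b·190 = 852.58.
At (61, 282): z = −2.7 − 19.7 + 852.58 = 830.2 m.

830.2 m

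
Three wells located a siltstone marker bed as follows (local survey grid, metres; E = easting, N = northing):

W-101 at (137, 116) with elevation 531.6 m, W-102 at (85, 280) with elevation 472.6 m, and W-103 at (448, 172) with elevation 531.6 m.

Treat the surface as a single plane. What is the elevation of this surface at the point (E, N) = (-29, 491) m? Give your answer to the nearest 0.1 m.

Two edge vectors: W-101→W-102 = (-52, 164, -59), W-101→W-103 = (311, 56, 0).
Normal n = (W-101→W-102) × (W-101→W-103) = (3304, -18349, -53916).
So ∂z/∂E = −n_x/n_z = 0.06128 and ∂z/∂N = −n_y/n_z = −0.34033.
Intercept c from W-101: 531.6 − 8.40 + 39.48 = 562.68.
At (-29, 491): z = −1.8 − 167.1 + 562.68 = 393.8 m.

393.8 m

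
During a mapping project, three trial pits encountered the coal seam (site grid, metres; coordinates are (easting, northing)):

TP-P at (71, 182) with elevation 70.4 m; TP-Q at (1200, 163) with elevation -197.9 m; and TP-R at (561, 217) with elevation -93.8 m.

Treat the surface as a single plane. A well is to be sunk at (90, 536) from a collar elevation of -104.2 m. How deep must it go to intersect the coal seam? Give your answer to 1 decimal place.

221.2 m

Two edge vectors: TP-P→TP-Q = (1129, -19, -268.3), TP-P→TP-R = (490, 35, -164.2).
Normal n = (TP-P→TP-Q) × (TP-P→TP-R) = (12510.3, 53914.8, 48825).
So ∂z/∂E = −n_x/n_z = −0.256227 and ∂z/∂N = −n_y/n_z = −1.104246.
Intercept c from TP-P: 70.4 + 18.19 + 200.97 = 289.56.
At (90, 536): z_contact = −23.06 − 591.88 + 289.56 = -325.37 m.
Depth below ground = -104.2 − (-325.37) = 221.2 m.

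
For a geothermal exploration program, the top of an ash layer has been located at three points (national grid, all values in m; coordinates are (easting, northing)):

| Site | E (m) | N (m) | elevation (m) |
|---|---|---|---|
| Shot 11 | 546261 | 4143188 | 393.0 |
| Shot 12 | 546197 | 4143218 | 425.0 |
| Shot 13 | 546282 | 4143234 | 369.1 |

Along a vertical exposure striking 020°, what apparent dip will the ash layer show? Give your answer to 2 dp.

Let the plane be z = a·E + b·N + c.
Shot 12−Shot 11: −64a + 30b = 32;  Shot 13−Shot 11: 21a + 46b = −23.9.
Solving gives a = −0.61248, b = −0.23996.
Unit vector along 020° is (sin 20°, cos 20°) = (0.3420, 0.9397).
Slope in that direction = a·(0.3420) + b·(0.9397) = −0.43496.
Apparent dip = arctan|0.43496| = 23.51° (true dip is 33.3°, so apparent ≤ true as expected).

23.51°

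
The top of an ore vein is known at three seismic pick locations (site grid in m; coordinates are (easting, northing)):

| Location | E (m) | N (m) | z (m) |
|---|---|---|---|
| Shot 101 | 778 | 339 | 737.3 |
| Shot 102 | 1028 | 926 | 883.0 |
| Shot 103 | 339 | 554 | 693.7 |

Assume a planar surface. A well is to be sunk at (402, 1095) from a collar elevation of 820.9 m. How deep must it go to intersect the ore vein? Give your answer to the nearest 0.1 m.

Let the plane be z = a·E + b·N + c.
Shot 102−Shot 101: 250a + 587b = 145.7;  Shot 103−Shot 101: −439a + 215b = −43.6.
Solving gives a = 0.182758, b = 0.170376.
Then c = 737.3 − a·778 − b·339 = 537.36.
At (402, 1095): z_contact = 73.47 + 186.56 + 537.36 = 797.39 m.
Depth below ground = 820.9 − 797.39 = 23.5 m.

23.5 m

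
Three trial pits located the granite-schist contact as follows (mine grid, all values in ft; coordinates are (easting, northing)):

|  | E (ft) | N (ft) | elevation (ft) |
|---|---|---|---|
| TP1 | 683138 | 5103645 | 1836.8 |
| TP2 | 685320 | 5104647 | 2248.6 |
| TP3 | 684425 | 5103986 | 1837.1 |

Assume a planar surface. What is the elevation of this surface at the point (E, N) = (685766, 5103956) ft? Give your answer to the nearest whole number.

Two edge vectors: TP1→TP2 = (2182, 1002, 411.8), TP1→TP3 = (1287, 341, 0.3).
Normal n = (TP1→TP2) × (TP1→TP3) = (-140123.2, 529332, -545512).
So ∂z/∂E = −n_x/n_z = −0.25686548 and ∂z/∂N = −n_y/n_z = 0.97033979.
Intercept c from TP1: 1836.8 + 175474.57 − 4952269.82 = −4774958.45.
At (685766, 5103956): z = −176149.6 + 4952571.6 − 4774958.45 = 1463.5 ft.

1464 ft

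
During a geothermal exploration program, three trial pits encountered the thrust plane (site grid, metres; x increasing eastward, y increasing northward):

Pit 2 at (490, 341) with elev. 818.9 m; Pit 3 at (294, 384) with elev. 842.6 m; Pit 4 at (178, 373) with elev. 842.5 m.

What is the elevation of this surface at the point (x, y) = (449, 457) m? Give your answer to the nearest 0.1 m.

865.3 m

Two edge vectors: Pit 2→Pit 3 = (-196, 43, 23.7), Pit 2→Pit 4 = (-312, 32, 23.6).
Normal n = (Pit 2→Pit 3) × (Pit 2→Pit 4) = (256.4, -2768.8, 7144).
So ∂z/∂x = −n_x/n_z = −0.03589 and ∂z/∂y = −n_y/n_z = 0.38757.
Intercept c from Pit 2: 818.9 + 17.59 − 132.16 = 704.32.
At (449, 457): z = −16.1 + 177.1 + 704.32 = 865.3 m.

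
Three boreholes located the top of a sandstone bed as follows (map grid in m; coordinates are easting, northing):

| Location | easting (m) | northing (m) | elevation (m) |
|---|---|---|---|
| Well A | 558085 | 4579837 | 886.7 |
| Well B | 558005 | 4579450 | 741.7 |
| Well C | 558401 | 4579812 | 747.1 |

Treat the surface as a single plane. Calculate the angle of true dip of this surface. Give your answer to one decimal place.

31.5°

Two edge vectors: Well A→Well B = (-80, -387, -145), Well A→Well C = (316, -25, -139.6).
Normal n = (Well A→Well B) × (Well A→Well C) = (50400.2, -56988, 124292).
So ∂z/∂easting = −n_x/n_z = −0.40550 and ∂z/∂northing = −n_y/n_z = 0.45850.
Gradient magnitude |∇z| = √(a² + b²) = √(0.16443 + 0.21022) = 0.61209.
True dip = arctan(0.61209) = 31.5°, dipping toward SE (azimuth ≈ 139°).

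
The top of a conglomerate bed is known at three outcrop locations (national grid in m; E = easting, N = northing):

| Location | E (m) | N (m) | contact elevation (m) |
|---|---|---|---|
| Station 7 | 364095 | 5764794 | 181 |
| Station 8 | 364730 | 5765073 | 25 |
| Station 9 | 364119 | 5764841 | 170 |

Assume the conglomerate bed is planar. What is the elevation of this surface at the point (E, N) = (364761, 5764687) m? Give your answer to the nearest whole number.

Let the plane be z = a·E + b·N + c.
Station 8−Station 7: 635a + 279b = −156;  Station 9−Station 7: 24a + 47b = −11.
Solving gives a = −0.18415482, b = −0.14000605.
Then c = 181 − a·364095 − b·5764794 = 874336.87.
At (364761, 5764687): z = −67172.5 − 807091.0 + 874336.87 = 73.3 m.

73 m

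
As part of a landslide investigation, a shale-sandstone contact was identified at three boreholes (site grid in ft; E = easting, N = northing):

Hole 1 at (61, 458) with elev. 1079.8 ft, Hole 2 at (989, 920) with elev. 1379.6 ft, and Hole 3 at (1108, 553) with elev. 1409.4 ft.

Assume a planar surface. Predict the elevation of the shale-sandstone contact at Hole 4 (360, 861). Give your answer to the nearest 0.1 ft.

Let the plane be z = a·E + b·N + c.
Hole 2−Hole 1: 928a + 462b = 299.8;  Hole 3−Hole 1: 1047a + 95b = 329.6.
Solving gives a = 0.312964, b = 0.020280.
Then c = 1079.8 − a·61 − b·458 = 1051.42.
At (360, 861): z = 112.7 + 17.5 + 1051.42 = 1181.5 ft.

1181.5 ft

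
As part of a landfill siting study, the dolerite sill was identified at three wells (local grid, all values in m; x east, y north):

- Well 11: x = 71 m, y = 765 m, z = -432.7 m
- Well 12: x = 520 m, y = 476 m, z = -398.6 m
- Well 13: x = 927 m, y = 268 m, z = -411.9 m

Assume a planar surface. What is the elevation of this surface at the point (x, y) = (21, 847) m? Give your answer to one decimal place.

-477.3 m

Let the plane be z = a·x + b·y + c.
Well 12−Well 11: 449a − 289b = 34.1;  Well 13−Well 11: 856a − 497b = 20.8.
Solving gives a = −0.45134, b = −0.81922.
Then c = -432.7 − a·71 − b·765 = 226.04.
At (21, 847): z = −9.5 − 693.9 + 226.04 = -477.3 m.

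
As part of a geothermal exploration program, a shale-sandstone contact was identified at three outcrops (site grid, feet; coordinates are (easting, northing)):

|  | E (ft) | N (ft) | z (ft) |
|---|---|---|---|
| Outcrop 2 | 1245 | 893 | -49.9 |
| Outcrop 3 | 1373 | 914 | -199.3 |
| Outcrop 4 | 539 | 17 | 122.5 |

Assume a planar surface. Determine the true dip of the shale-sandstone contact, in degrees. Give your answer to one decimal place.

Two edge vectors: Outcrop 2→Outcrop 3 = (128, 21, -149.4), Outcrop 2→Outcrop 4 = (-706, -876, 172.4).
Normal n = (Outcrop 2→Outcrop 3) × (Outcrop 2→Outcrop 4) = (-127254, 83409.2, -97302).
So ∂z/∂E = −n_x/n_z = −1.30783 and ∂z/∂N = −n_y/n_z = 0.85722.
Gradient magnitude |∇z| = √(a² + b²) = √(1.71041 + 0.73483) = 1.56372.
True dip = arctan(1.56372) = 57.4°, dipping toward ESE (azimuth ≈ 123°).

57.4°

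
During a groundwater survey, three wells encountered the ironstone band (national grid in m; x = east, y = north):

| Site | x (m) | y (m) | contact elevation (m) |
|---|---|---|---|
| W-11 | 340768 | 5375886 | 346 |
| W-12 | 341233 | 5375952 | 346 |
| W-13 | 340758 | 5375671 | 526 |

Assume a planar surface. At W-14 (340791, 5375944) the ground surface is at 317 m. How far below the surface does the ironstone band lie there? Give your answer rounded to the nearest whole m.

Let the plane be z = a·x + b·y + c.
W-12−W-11: 465a + 66b = 0;  W-13−W-11: −10a − 215b = 180.
Solving gives a = 0.11961939, b = −0.84277300.
Then c = 346 − a·340768 − b·5375886 = 4490235.08.
At (340791, 5375944): z_contact = 40765.2 − 4530700.4 + 4490235.08 = 299.9 m.
Depth below ground = 317 − 299.9 = 17 m.

17 m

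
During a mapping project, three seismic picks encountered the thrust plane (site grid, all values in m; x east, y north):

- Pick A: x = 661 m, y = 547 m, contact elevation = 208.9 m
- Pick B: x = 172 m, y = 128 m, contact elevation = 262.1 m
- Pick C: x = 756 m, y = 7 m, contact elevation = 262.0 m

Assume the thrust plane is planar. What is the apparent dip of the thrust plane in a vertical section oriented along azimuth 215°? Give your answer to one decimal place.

5.5°

Two edge vectors: Pick A→Pick B = (-489, -419, 53.2), Pick A→Pick C = (95, -540, 53.1).
Normal n = (Pick A→Pick B) × (Pick A→Pick C) = (6479.1, 31019.9, 303865).
So ∂z/∂x = −n_x/n_z = −0.02132 and ∂z/∂y = −n_y/n_z = −0.10208.
Unit vector along 215° is (sin 215°, cos 215°) = (-0.5736, -0.8192).
Slope in that direction = a·(-0.5736) + b·(-0.8192) = 0.09585.
Apparent dip = arctan|0.09585| = 5.5° (true dip is 6.0°, so apparent ≤ true as expected).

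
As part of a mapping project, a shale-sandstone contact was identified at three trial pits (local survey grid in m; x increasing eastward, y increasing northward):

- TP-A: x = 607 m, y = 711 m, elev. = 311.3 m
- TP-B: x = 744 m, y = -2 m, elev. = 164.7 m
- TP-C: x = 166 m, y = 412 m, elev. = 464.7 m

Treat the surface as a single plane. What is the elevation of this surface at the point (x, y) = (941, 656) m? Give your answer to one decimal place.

Two edge vectors: TP-A→TP-B = (137, -713, -146.6), TP-A→TP-C = (-441, -299, 153.4).
Normal n = (TP-A→TP-B) × (TP-A→TP-C) = (-153207.6, 43634.8, -355396).
So ∂z/∂x = −n_x/n_z = −0.43109 and ∂z/∂y = −n_y/n_z = 0.12278.
Intercept c from TP-A: 311.3 + 261.67 − 87.30 = 485.68.
At (941, 656): z = −405.7 + 80.5 + 485.68 = 160.6 m.

160.6 m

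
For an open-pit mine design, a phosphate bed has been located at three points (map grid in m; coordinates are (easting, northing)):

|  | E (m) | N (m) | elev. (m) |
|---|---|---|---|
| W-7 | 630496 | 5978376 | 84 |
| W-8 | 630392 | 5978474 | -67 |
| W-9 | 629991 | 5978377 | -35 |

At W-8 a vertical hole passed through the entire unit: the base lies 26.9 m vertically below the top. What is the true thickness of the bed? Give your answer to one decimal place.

16.3 m

Two edge vectors: W-7→W-8 = (-104, 98, -151), W-7→W-9 = (-505, 1, -119).
Normal n = (W-7→W-8) × (W-7→W-9) = (-11511, 63879, 49386).
So ∂z/∂E = −n_x/n_z = 0.23308 and ∂z/∂N = −n_y/n_z = −1.29346.
|∇z| = √(a²+b²) = 1.31430, so dip δ = arctan(1.31430) = 52.73°.
True thickness = vertical thickness × cos δ = 26.9 × cos 52.73° = 16.3 m.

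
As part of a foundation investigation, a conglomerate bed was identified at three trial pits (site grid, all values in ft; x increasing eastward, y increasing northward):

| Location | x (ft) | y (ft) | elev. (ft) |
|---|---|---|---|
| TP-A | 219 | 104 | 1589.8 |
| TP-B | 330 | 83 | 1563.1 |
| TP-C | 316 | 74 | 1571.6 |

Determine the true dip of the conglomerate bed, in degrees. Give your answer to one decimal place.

Let the plane be z = a·x + b·y + c.
TP-B−TP-A: 111a − 21b = −26.7;  TP-C−TP-A: 97a − 30b = −18.2.
Solving gives a = −0.32390, b = −0.44060.
Gradient magnitude |∇z| = √(a² + b²) = √(0.10491 + 0.19413) = 0.54685.
True dip = arctan(0.54685) = 28.7°, dipping toward NE (azimuth ≈ 036°).

28.7°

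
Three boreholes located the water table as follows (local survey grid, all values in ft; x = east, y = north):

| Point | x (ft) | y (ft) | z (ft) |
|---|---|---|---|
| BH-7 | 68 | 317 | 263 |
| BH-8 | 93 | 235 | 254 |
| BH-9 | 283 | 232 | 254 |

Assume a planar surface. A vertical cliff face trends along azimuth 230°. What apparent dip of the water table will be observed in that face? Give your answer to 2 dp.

4.13°

Two edge vectors: BH-7→BH-8 = (25, -82, -9), BH-7→BH-9 = (215, -85, -9).
Normal n = (BH-7→BH-8) × (BH-7→BH-9) = (-27, -1710, 15505).
So ∂z/∂x = −n_x/n_z = 0.00174 and ∂z/∂y = −n_y/n_z = 0.11029.
Unit vector along 230° is (sin 230°, cos 230°) = (-0.7660, -0.6428).
Slope in that direction = a·(-0.7660) + b·(-0.6428) = −0.07223.
Apparent dip = arctan|0.07223| = 4.13° (true dip is 6.3°, so apparent ≤ true as expected).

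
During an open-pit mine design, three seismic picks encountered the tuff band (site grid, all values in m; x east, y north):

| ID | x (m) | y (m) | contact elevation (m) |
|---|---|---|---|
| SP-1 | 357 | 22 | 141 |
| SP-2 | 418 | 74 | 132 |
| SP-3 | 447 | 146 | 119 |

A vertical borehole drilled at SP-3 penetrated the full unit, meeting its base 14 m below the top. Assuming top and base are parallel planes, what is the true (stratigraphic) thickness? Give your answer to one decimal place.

13.8 m

Let the plane be z = a·x + b·y + c.
SP-2−SP-1: 61a + 52b = −9;  SP-3−SP-1: 90a + 124b = −22.
Solving gives a = 0.00971, b = −0.18447.
|∇z| = √(a²+b²) = 0.18472, so dip δ = arctan(0.18472) = 10.47°.
True thickness = vertical thickness × cos δ = 14 × cos 10.47° = 13.8 m.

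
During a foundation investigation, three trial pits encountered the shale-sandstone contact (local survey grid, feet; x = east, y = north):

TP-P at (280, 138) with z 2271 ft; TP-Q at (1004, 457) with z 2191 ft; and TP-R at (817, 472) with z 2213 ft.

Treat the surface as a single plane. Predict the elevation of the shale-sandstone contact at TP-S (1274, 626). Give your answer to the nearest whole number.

Two edge vectors: TP-P→TP-Q = (724, 319, -80), TP-P→TP-R = (537, 334, -58).
Normal n = (TP-P→TP-Q) × (TP-P→TP-R) = (8218, -968, 70513).
So ∂z/∂x = −n_x/n_z = −0.11655 and ∂z/∂y = −n_y/n_z = 0.01373.
Intercept c from TP-P: 2271 + 32.63 − 1.89 = 2301.74.
At (1274, 626): z = −148.5 + 8.6 + 2301.74 = 2161.9 ft.

2162 ft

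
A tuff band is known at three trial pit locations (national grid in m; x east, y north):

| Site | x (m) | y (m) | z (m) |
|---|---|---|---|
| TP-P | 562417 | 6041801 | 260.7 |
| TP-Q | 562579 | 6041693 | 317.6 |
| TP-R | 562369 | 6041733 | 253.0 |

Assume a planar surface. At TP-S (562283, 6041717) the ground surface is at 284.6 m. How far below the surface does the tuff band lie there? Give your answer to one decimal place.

55.1 m

Let the plane be z = a·x + b·y + c.
TP-Q−TP-P: 162a − 108b = 56.9;  TP-R−TP-P: −48a − 68b = −7.7.
Solving gives a = 0.290172840, b = −0.091592593.
Then c = 260.7 − a·562417 − b·6041801 = 390446.78.
At (562283, 6041717): z_contact = 163159.25 − 553376.52 + 390446.78 = 229.51 m.
Depth below ground = 284.6 − 229.51 = 55.1 m.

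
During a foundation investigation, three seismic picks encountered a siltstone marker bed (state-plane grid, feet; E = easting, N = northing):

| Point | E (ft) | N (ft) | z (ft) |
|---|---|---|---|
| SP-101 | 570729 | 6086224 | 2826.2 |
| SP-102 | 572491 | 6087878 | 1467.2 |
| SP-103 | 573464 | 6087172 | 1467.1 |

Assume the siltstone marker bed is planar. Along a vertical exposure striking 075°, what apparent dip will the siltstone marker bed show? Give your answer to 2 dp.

Let the plane be z = a·E + b·N + c.
SP-102−SP-101: 1762a + 1654b = −1359;  SP-103−SP-101: 2735a + 948b = −1359.1.
Solving gives a = −0.33632, b = −0.46337.
Unit vector along 075° is (sin 75°, cos 75°) = (0.9659, 0.2588).
Slope in that direction = a·(0.9659) + b·(0.2588) = −0.44479.
Apparent dip = arctan|0.44479| = 23.98° (true dip is 29.8°, so apparent ≤ true as expected).

23.98°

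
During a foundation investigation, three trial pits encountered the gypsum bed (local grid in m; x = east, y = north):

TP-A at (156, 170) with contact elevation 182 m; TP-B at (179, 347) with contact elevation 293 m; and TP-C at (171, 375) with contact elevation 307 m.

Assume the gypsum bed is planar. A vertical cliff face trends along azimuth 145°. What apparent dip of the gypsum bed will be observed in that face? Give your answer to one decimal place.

17.0°

Two edge vectors: TP-A→TP-B = (23, 177, 111), TP-A→TP-C = (15, 205, 125).
Normal n = (TP-A→TP-B) × (TP-A→TP-C) = (-630, -1210, 2060).
So ∂z/∂x = −n_x/n_z = 0.30583 and ∂z/∂y = −n_y/n_z = 0.58738.
Unit vector along 145° is (sin 145°, cos 145°) = (0.5736, -0.8192).
Slope in that direction = a·(0.5736) + b·(-0.8192) = −0.30574.
Apparent dip = arctan|0.30574| = 17.0° (true dip is 33.5°, so apparent ≤ true as expected).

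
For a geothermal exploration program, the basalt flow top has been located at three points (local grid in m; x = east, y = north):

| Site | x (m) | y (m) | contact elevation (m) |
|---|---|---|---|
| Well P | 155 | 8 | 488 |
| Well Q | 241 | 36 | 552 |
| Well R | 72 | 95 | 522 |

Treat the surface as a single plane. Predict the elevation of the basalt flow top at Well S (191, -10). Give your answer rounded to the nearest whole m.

490 m

Let the plane be z = a·x + b·y + c.
Well Q−Well P: 86a + 28b = 64;  Well R−Well P: −83a + 87b = 34.
Solving gives a = 0.47073, b = 0.83989.
Then c = 488 − a·155 − b·8 = 408.32.
At (191, -10): z = 89.9 − 8.4 + 408.32 = 489.8 m.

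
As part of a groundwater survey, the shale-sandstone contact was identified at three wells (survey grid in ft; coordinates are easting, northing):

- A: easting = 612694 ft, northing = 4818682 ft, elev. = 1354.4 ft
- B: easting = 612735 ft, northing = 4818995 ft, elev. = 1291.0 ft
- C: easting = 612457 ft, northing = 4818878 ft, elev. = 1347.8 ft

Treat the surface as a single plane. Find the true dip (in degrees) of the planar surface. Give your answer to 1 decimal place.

12.7°

Two edge vectors: A→B = (41, 313, -63.4), A→C = (-237, 196, -6.6).
Normal n = (A→B) × (A→C) = (10360.6, 15296.4, 82217).
So ∂z/∂easting = −n_x/n_z = −0.12602 and ∂z/∂northing = −n_y/n_z = −0.18605.
Gradient magnitude |∇z| = √(a² + b²) = √(0.01588 + 0.03461) = 0.22471.
True dip = arctan(0.22471) = 12.7°, dipping toward NE (azimuth ≈ 034°).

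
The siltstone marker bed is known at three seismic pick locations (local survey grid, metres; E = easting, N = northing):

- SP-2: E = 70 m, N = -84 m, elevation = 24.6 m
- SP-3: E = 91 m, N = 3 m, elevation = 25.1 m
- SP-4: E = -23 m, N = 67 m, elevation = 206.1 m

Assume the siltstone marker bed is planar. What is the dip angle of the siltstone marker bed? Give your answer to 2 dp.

Two edge vectors: SP-2→SP-3 = (21, 87, 0.5), SP-2→SP-4 = (-93, 151, 181.5).
Normal n = (SP-2→SP-3) × (SP-2→SP-4) = (15715, -3858, 11262).
So ∂z/∂E = −n_x/n_z = −1.39540 and ∂z/∂N = −n_y/n_z = 0.34257.
Gradient magnitude |∇z| = √(a² + b²) = √(1.94714 + 0.11735) = 1.43684.
True dip = arctan(1.43684) = 55.16°, dipping toward ESE (azimuth ≈ 104°).

55.16°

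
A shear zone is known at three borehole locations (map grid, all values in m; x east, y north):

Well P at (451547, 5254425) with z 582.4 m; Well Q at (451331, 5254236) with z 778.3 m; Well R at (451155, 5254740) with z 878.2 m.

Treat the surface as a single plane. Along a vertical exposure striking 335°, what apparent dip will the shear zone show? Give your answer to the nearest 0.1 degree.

15.0°

Two edge vectors: Well P→Well Q = (-216, -189, 195.9), Well P→Well R = (-392, 315, 295.8).
Normal n = (Well P→Well Q) × (Well P→Well R) = (-117614.7, -12900, -142128).
So ∂z/∂x = −n_x/n_z = −0.82753 and ∂z/∂y = −n_y/n_z = −0.09076.
Unit vector along 335° is (sin 335°, cos 335°) = (-0.4226, 0.9063).
Slope in that direction = a·(-0.4226) + b·(0.9063) = 0.26747.
Apparent dip = arctan|0.26747| = 15.0° (true dip is 39.8°, so apparent ≤ true as expected).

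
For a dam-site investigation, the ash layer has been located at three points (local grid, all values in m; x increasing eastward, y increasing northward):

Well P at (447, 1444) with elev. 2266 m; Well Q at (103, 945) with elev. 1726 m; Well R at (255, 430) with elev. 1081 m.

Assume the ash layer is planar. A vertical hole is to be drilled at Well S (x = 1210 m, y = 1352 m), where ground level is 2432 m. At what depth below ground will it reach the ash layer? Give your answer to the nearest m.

408 m

Let the plane be z = a·x + b·y + c.
Well Q−Well P: −344a − 499b = −540;  Well R−Well P: −192a − 1014b = −1185.
Solving gives a = −0.17294, b = 1.20138.
Then c = 2266 − a·447 − b·1444 = 608.50.
At (1210, 1352): z_contact = −209.3 + 1624.3 + 608.50 = 2023.5 m.
Depth below ground = 2432 − 2023.5 = 408 m.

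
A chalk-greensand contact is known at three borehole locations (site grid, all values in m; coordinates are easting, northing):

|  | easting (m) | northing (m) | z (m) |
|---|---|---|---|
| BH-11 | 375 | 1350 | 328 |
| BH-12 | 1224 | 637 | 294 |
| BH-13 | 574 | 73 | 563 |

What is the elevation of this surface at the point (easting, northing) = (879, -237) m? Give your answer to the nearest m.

Let the plane be z = a·easting + b·northing + c.
BH-12−BH-11: 849a − 713b = −34;  BH-13−BH-11: 199a − 1277b = 235.
Solving gives a = −0.22389, b = −0.21892.
Then c = 328 − a·375 − b·1350 = 707.50.
At (879, -237): z = −196.8 + 51.9 + 707.50 = 562.6 m.

563 m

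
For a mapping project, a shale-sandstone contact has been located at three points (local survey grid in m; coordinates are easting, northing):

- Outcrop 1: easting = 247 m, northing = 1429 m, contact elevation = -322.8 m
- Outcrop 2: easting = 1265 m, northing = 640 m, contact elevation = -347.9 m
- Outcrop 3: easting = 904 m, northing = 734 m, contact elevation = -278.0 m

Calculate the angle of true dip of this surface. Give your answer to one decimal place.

23.3°

Let the plane be z = a·easting + b·northing + c.
Outcrop 2−Outcrop 1: 1018a − 789b = −25.1;  Outcrop 3−Outcrop 1: 657a − 695b = 44.8.
Solving gives a = −0.27912, b = −0.32832.
Gradient magnitude |∇z| = √(a² + b²) = √(0.07791 + 0.10779) = 0.43093.
True dip = arctan(0.43093) = 23.3°, dipping toward NE (azimuth ≈ 040°).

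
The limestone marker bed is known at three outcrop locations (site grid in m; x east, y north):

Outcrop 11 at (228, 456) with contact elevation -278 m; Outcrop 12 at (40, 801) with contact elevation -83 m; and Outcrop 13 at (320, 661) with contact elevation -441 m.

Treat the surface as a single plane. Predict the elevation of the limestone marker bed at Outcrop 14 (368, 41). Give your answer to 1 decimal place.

Two edge vectors: Outcrop 11→Outcrop 12 = (-188, 345, 195), Outcrop 11→Outcrop 13 = (92, 205, -163).
Normal n = (Outcrop 11→Outcrop 12) × (Outcrop 11→Outcrop 13) = (-96210, -12704, -70280).
So ∂z/∂x = −n_x/n_z = −1.36895 and ∂z/∂y = −n_y/n_z = −0.18076.
Intercept c from Outcrop 11: -278 + 312.12 + 82.43 = 116.55.
At (368, 41): z = −503.8 − 7.4 + 116.55 = -394.6 m.

-394.6 m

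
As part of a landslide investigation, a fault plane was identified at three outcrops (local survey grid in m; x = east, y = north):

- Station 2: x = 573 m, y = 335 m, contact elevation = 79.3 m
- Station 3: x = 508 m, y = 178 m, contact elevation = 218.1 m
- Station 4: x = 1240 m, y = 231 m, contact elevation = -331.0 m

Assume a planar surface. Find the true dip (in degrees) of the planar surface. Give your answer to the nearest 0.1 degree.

Let the plane be z = a·x + b·y + c.
Station 3−Station 2: −65a − 157b = 138.8;  Station 4−Station 2: 667a − 104b = −410.3.
Solving gives a = −0.70733, b = −0.59123.
Gradient magnitude |∇z| = √(a² + b²) = √(0.50031 + 0.34956) = 0.92188.
True dip = arctan(0.92188) = 42.7°, dipping toward NE (azimuth ≈ 050°).

42.7°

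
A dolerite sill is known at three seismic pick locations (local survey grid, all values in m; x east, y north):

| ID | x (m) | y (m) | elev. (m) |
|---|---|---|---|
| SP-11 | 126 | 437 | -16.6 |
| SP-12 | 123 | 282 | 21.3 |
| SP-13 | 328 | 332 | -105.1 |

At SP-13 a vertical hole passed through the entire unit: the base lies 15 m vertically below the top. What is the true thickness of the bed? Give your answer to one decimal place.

Let the plane be z = a·x + b·y + c.
SP-12−SP-11: −3a − 155b = 37.9;  SP-13−SP-11: 202a − 105b = −88.5.
Solving gives a = −0.55959, b = −0.23369.
|∇z| = √(a²+b²) = 0.60642, so dip δ = arctan(0.60642) = 31.23°.
True thickness = vertical thickness × cos δ = 15 × cos 31.23° = 12.8 m.

12.8 m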